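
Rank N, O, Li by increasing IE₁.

Li, O, N

Li is in period 2, group 1; N is in period 2, group 15; O is in period 2, group 16.
IE₁ increases left→right with effective nuclear charge and decreases top→bottom as the valence shell moves farther out.
All lie in period 2; the across-period trend (first ionization energy increases left to right) applies, with the exception below.
Note the exception: N has a higher first ionization energy than O, contrary to the simple trend — pairing an electron in O's 2p⁴ costs repulsion energy, so O ionizes more easily than half-filled N (2p³).
Tabulated first ionization energy (kJ/mol): Li 520, N 1402, O 1314.
So from lowest to highest: Li < O < N.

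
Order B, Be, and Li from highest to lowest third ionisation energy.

Be > Li > B

The third ionization energy removes an electron from the +2 ion. For each element: B²⁺ still has 1 valence electron; Be²⁺ is the bare [He] core; Li²⁺ is already 1 electron into the core.
Pulling an electron out of a noble-gas core costs far more than removing a remaining valence electron, so Li and Be sit at the high end of IE_3.
The numbers (kJ/mol): B 3660, Be 14849, Li 11815.
Hence IE_3: B < Li < Be.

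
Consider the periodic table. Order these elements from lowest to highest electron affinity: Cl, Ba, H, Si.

Electron affinity generally becomes more exothermic across a period toward the halogens and less exothermic down a group.
These span different periods and groups, so the two trends combine.
H > Ba: the two effects oppose for this pair; the down-group effect wins (73 vs 14 kJ/mol).
Si > H: the two effects oppose for this pair; the across-period effect wins (134 vs 73 kJ/mol).
Cl > Si: both are in period 3; the period trend gives Cl the larger value.
For reference (kJ/mol): H 73, Si 134, Cl 349, Ba 14.
So from lowest to highest: Ba < H < Si < Cl.

Ba, H, Si, Cl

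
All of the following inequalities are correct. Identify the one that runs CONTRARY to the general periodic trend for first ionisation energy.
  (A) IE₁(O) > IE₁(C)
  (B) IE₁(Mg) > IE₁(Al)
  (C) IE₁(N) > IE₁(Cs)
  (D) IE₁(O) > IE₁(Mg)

The general trend: first ionisation energy increases across a period and decreases down a group.
(A) O (period 2, group 16) vs C (period 2, group 14): the stated order agrees with the simple trend.
(B) Mg (period 3, group 2) vs Al (period 3, group 13): the stated order contradicts the simple trend.
(C) N (period 2, group 15) vs Cs (period 6, group 1): the stated order agrees with the simple trend.
(D) O (period 2, group 16) vs Mg (period 3, group 2): the stated order agrees with the simple trend.
The exception is (B): Al's single 3p electron is easier to remove than one from Mg's filled 3s².

(B)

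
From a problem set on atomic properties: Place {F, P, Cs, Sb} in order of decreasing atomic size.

Cs > Sb > P > F

F is in period 2, group 17; P is in period 3, group 15; Sb is in period 5, group 15; Cs is in period 6, group 1.
Atomic radius shrinks across a period as nuclear charge pulls the same shell inward, and grows down a group as new shells are added.
These span different periods and groups, so the two trends combine.
P > F: relative to F, both the across-period and down-group shifts push P's atomic radius up.
Sb > P: they share group 15; the group trend gives Sb the larger value.
Cs > Sb: relative to Sb, both the across-period and down-group shifts push Cs's atomic radius up.
For reference (pm): F 64, P 111, Sb 140, Cs 232.
So from largest to smallest: Cs > Sb > P > F.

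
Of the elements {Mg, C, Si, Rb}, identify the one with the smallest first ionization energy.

Rb

C is in period 2, group 14; Mg is in period 3, group 2; Si is in period 3, group 14; Rb is in period 5, group 1.
Across a period the outer electron is held more tightly (higher IE₁); down a group it sits in a higher shell, more shielded, and comes off more easily.
These span different periods and groups, so the two trends combine.
Mg > Rb: both effects reinforce here, so Mg is clearly the higher of the two.
Si > Mg: both are in period 3; the period trend gives Si the larger value.
C > Si: C sits above Si in group 14, so the down-group effect alone puts C higher.
Tabulated first ionization energy (kJ/mol): C 1086, Mg 738, Si 786, Rb 403.
The smallest first ionization energy among these belongs to Rb.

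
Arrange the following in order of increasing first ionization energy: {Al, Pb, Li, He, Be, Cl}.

Li < Al < Pb < Be < Cl < He

He is in period 1, group 18; Li is in period 2, group 1; Be is in period 2, group 2; Al is in period 3, group 13; Cl is in period 3, group 17; Pb is in period 6, group 14.
Removing the outermost electron gets harder across a period and easier down a group.
Neither a single period nor a single group — weigh both effects.
Al > Li: the two effects oppose for this pair; the across-period effect wins (578 vs 520 kJ/mol).
Pb > Al: period and group pull opposite ways; the across-period shift dominates (716 vs 578 kJ/mol).
Be > Pb: period and group pull opposite ways; the down-group shift dominates (900 vs 716 kJ/mol).
Cl > Be: period and group pull opposite ways; the across-period shift dominates (1251 vs 900 kJ/mol).
He > Cl: relative to Cl, both the across-period and down-group shifts push He's first ionization energy up.
For reference (kJ/mol): He 2372, Li 520, Be 900, Al 578, Cl 1251, Pb 716.
So from lowest to highest: Li < Al < Pb < Be < Cl < He.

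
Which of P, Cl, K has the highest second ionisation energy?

IE_2 is the cost of taking one more electron from the +1 cation: P⁺ still has 4 valence electrons; Cl⁺ still has 6 valence electrons; K⁺ is the bare [Ar] core.
Pulling an electron out of a noble-gas core costs far more than removing a remaining valence electron, so K sits at the high end of IE_2.
Valence configurations: P⁺ [Ne]3s²3p², Cl⁺ [Ne]3s²3p⁴.
Approximate IE_2 values (kJ/mol): P 1907, Cl 2298, K 3052.
So the second ionization energies run P < Cl < K.

K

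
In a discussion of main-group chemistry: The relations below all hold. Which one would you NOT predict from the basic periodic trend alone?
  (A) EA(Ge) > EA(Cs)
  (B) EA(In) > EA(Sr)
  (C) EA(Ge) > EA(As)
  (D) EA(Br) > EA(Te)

The general trend: electron affinity increases across a period and decreases down a group.
(A) Ge (period 4, group 14) vs Cs (period 6, group 1): the stated order agrees with the simple trend.
(B) In (period 5, group 13) vs Sr (period 5, group 2): the stated order agrees with the simple trend.
(C) Ge (period 4, group 14) vs As (period 4, group 15): the stated order contradicts the simple trend.
(D) Br (period 4, group 17) vs Te (period 5, group 16): the stated order agrees with the simple trend.
The exception is (C): adding an electron to As's half-filled 4p³ is unfavourable, so Ge (4p²) has the more exothermic EA.

(C)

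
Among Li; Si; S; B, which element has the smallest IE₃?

Si

The third ionization energy removes an electron from the +2 ion. For each element: Li²⁺ is already 1 electron into the core; Si²⁺ still has 2 valence electrons; S²⁺ still has 4 valence electrons; B²⁺ still has 1 valence electron.
Pulling an electron out of a noble-gas core costs far more than removing a remaining valence electron, so Li sits at the high end of IE_3.
Valence configurations: Si²⁺ [Ne]3s², S²⁺ [Ne]3s²3p², B²⁺ [He]2s¹.
The numbers (kJ/mol): Li 11815, Si 3232, S 3357, B 3660.
Overall IE_3 order: Si < S < B < Li.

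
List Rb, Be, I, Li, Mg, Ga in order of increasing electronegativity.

Rb < Li < Mg < Be < Ga < I

Li is in period 2, group 1; Be is in period 2, group 2; Mg is in period 3, group 2; Ga is in period 4, group 13; Rb is in period 5, group 1; I is in period 5, group 17.
Smaller atoms with higher effective nuclear charge are more electronegative.
These span different periods and groups, so the two trends combine.
Li > Rb: they share group 1; the group trend gives Li the larger value.
Mg > Li: period and group pull opposite ways; the across-period shift dominates (1.31 vs 0.98).
Be > Mg: Be sits above Mg in group 2, so the down-group effect alone puts Be higher.
Ga > Be: period and group pull opposite ways; the across-period shift dominates (1.81 vs 1.57).
I > Ga: the two effects oppose for this pair; the across-period effect wins (2.66 vs 1.81).
Approximate values (Pauling): Li 0.98, Be 1.57, Mg 1.31, Ga 1.81, Rb 0.82, I 2.66.
So from lowest to highest: Rb < Li < Mg < Be < Ga < I.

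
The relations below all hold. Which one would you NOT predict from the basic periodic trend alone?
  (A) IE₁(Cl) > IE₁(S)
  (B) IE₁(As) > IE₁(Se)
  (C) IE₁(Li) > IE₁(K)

(B)

The general trend: first ionization energy increases across a period and decreases down a group.
(A) Cl (period 3, group 17) vs S (period 3, group 16): the stated order agrees with the simple trend.
(B) As (period 4, group 15) vs Se (period 4, group 16): the stated order contradicts the simple trend.
(C) Li (period 2, group 1) vs K (period 4, group 1): the stated order agrees with the simple trend.
The exception is (B): Se (4p⁴) ionizes more easily than half-filled As (4p³).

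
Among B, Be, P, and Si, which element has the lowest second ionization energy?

Si

After 1 electron has been removed, what remains? B⁺ still has 2 valence electrons; Be⁺ still has 1 valence electron; P⁺ still has 4 valence electrons; Si⁺ still has 3 valence electrons.
All are still removing valence electrons, so compare the +1 ions as you would atoms: IE_2 generally rises across a period (higher Z_eff) and falls down a group (larger shell), subject to the usual subshell exceptions.
Valence configurations: B⁺ [He]2s², Be⁺ [He]2s¹, P⁺ [Ne]3s²3p², Si⁺ [Ne]3s²3p¹.
Approximate IE_2 values (kJ/mol): B 2427, Be 1757, P 1907, Si 1577.
Overall IE_2 order: Si < Be < P < B.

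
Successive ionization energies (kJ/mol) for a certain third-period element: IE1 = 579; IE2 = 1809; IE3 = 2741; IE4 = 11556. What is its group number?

Look for the largest jump between consecutive ionization energies: IE4/IE3 ≈ 4.2, far larger than any earlier ratio.
That jump marks the point where a core electron is being removed. So the atom has 3 valence electrons.
A main-group element with 3 valence electrons is in group 13.

Group 13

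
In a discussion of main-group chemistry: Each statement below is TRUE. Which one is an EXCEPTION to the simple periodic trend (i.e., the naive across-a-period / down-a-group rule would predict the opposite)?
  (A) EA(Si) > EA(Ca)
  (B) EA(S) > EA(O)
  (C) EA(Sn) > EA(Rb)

The general trend: electron affinity increases across a period and decreases down a group.
(A) Si (period 3, group 14) vs Ca (period 4, group 2): the stated order agrees with the simple trend.
(B) S (period 3, group 16) vs O (period 2, group 16): the stated order contradicts the simple trend.
(C) Sn (period 5, group 14) vs Rb (period 5, group 1): the stated order agrees with the simple trend.
The exception is (B): the compact 2p subshell of O repels the added electron more than S's larger 3p does.

(B)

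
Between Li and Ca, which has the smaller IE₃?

IE_3 is the cost of taking one more electron from the +2 cation: Li²⁺ is already 1 electron into the core; Ca²⁺ is the bare [Ar] core.
All of these are removing an electron from a noble-gas core or deeper; the smaller core (lower principal quantum number) is held far more tightly, and within a period the higher nuclear charge binds the same core more tightly.
The numbers (kJ/mol): Li 11815, Ca 4912.
So the third ionization energies run Ca < Li.

Ca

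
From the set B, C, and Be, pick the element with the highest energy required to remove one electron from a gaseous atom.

Be is in period 2, group 2; B is in period 2, group 13; C is in period 2, group 14.
First ionization energy rises across a period (greater Z_eff holds electrons more tightly) and falls down a group (valence electrons are farther from the nucleus).
All lie in period 2; the across-period trend (first ionization energy increases left to right) applies, with the exception below.
Note the exception: Be has a higher first ionization energy than B, contrary to the simple trend — removing B's lone 2p electron is easier than breaking Be's filled 2s².
Approximate values (kJ/mol): Be 900, B 801, C 1086.
The highest energy required to remove one electron from a gaseous atom among these belongs to C.

C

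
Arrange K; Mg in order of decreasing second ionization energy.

K, Mg

IE_2 is the cost of taking one more electron from the +1 cation: K⁺ is the bare [Ar] core; Mg⁺ still has 1 valence electron.
Breaking into a closed-shell core is much more expensive than removing a leftover valence electron — K has the largest IE_2 here.
The numbers (kJ/mol): K 3052, Mg 1451.
Putting it together, IE_2: Mg < K.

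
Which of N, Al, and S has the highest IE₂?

IE_2 is the cost of taking one more electron from the +1 cation: N⁺ still has 4 valence electrons; Al⁺ still has 2 valence electrons; S⁺ still has 5 valence electrons.
All are still removing valence electrons, so compare the +1 ions as you would atoms: IE_2 generally rises across a period (higher Z_eff) and falls down a group (larger shell), subject to the usual subshell exceptions.
Valence configurations: N⁺ [He]2s²2p², Al⁺ [Ne]3s², S⁺ [Ne]3s²3p³.
The numbers (kJ/mol): N 2856, Al 1817, S 2252.
Overall IE_2 order: Al < S < N.

N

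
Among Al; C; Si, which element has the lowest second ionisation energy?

The second ionization energy removes an electron from the +1 ion. For each element: Al⁺ still has 2 valence electrons; C⁺ still has 3 valence electrons; Si⁺ still has 3 valence electrons.
All are still removing valence electrons, so compare the +1 ions as you would atoms: IE_2 generally rises across a period (higher Z_eff) and falls down a group (larger shell), subject to the usual subshell exceptions.
Valence configurations: Al⁺ [Ne]3s², C⁺ [He]2s²2p¹, Si⁺ [Ne]3s²3p¹.
Si⁺ loses a lone 3p electron whereas Al⁺ must break into a filled 3s² pair, so IE_2(Al) > IE_2(Si) even though Si has the higher nuclear charge.
The numbers (kJ/mol): Al 1817, C 2353, Si 1577.
Overall IE_2 order: Si < Al < C.

Si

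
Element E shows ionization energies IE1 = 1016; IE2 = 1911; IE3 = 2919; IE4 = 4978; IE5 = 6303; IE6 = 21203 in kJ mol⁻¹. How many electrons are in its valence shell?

5

Look for the largest jump between consecutive ionization energies: IE6/IE5 ≈ 3.4, far larger than any earlier ratio.
That jump marks the point where a core electron is being removed. So the atom has 5 valence electrons.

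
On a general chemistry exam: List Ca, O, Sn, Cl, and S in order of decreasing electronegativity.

O, Cl, S, Sn, Ca

O is in period 2, group 16; S is in period 3, group 16; Cl is in period 3, group 17; Ca is in period 4, group 2; Sn is in period 5, group 14.
Smaller atoms with higher effective nuclear charge are more electronegative.
These span different periods and groups, so the two trends combine.
Sn > Ca: the two effects oppose for this pair; the across-period effect wins (1.96 vs 1.00).
S > Sn: relative to Sn, both the across-period and down-group shifts push S's electronegativity up.
Cl > S: Cl lies to the right of S in period 3, so the across-period effect alone puts Cl higher.
O > Cl: period and group pull opposite ways; the down-group shift dominates (3.44 vs 3.16).
Approximate values (Pauling): O 3.44, S 2.58, Cl 3.16, Ca 1.00, Sn 1.96.
So from highest to lowest: O > Cl > S > Sn > Ca.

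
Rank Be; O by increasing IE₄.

O < Be

After 3 electrons have been removed, what remains? Be³⁺ is already 1 electron into the core; O³⁺ still has 3 valence electrons.
Core electrons are held far more tightly than valence electrons, so Be tops the IE_4 order.
Approximate IE_4 values (kJ/mol): Be 21007, O 7469.
Putting it together, IE_4: O < Be.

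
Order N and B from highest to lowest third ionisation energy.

N > B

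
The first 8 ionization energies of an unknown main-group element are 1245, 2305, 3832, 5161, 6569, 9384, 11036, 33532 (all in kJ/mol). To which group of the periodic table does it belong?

Group 17

Look for the largest jump between consecutive ionization energies: IE8/IE7 ≈ 3.0, far larger than any earlier ratio.
That jump marks the point where a core electron is being removed. So the atom has 7 valence electrons.
A main-group element with 7 valence electrons is in group 17.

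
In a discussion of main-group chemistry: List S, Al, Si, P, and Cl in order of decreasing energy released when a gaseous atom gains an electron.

Al is in period 3, group 13; Si is in period 3, group 14; P is in period 3, group 15; S is in period 3, group 16; Cl is in period 3, group 17.
EA tends to increase across a period and decrease down a group, though the pattern is less regular than for IE or radius.
All lie in period 3; the across-period trend (electron affinity increases left to right) applies, with the exception below.
Note the exception: Si has a higher electron affinity than P, contrary to the simple trend — adding an electron to P's half-filled 3p³ is unfavourable, so Si (3p²) has the more exothermic EA.
Tabulated electron affinity (kJ/mol): Al 42, Si 134, P 72, S 200, Cl 349.
So from highest to lowest: Cl > S > Si > P > Al.

Cl > S > Si > P > Al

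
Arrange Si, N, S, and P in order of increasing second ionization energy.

The second ionization energy removes an electron from the +1 ion. For each element: Si⁺ still has 3 valence electrons; N⁺ still has 4 valence electrons; S⁺ still has 5 valence electrons; P⁺ still has 4 valence electrons.
All are still removing valence electrons, so compare the +1 ions as you would atoms: IE_2 generally rises across a period (higher Z_eff) and falls down a group (larger shell), subject to the usual subshell exceptions.
Valence configurations: Si⁺ [Ne]3s²3p¹, N⁺ [He]2s²2p², S⁺ [Ne]3s²3p³, P⁺ [Ne]3s²3p².
The numbers (kJ/mol): Si 1577, N 2856, S 2252, P 1907.
So the second ionization energies run Si < P < S < N.

Si, P, S, N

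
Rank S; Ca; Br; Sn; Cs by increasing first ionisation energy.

S is in period 3, group 16; Ca is in period 4, group 2; Br is in period 4, group 17; Sn is in period 5, group 14; Cs is in period 6, group 1.
First ionization energy rises across a period (greater Z_eff holds electrons more tightly) and falls down a group (valence electrons are farther from the nucleus).
Here both period and group differ, so the two effects have to be weighed against each other.
Ca > Cs: both effects reinforce here, so Ca is clearly the higher of the two.
Sn > Ca: the two effects oppose for this pair; the across-period effect wins (709 vs 590 kJ/mol).
S > Sn: both effects reinforce here, so S is clearly the higher of the two.
Br > S: period and group pull opposite ways; the across-period shift dominates (1140 vs 1000 kJ/mol).
For reference (kJ/mol): S 1000, Ca 590, Br 1140, Sn 709, Cs 376.
So from lowest to highest: Cs < Ca < Sn < S < Br.

Cs, Ca, Sn, S, Br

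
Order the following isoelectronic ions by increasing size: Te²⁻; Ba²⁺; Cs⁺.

Ba²⁺ < Cs⁺ < Te²⁻

All of these have 54 electrons, so size is governed by nuclear charge alone: the more protons, the stronger the pull on the same electron cloud, and the smaller the ion.
Nuclear charges: Ba²⁺ (Z=56), Cs⁺ (Z=55), Te²⁻ (Z=52).
Smallest to largest: Ba²⁺ < Cs⁺ < Te²⁻.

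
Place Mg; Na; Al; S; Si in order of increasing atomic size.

Na is in period 3, group 1; Mg is in period 3, group 2; Al is in period 3, group 13; Si is in period 3, group 14; S is in period 3, group 16.
Radius decreases left→right (rising Z_eff, same n) and increases top→bottom (higher n).
All lie in period 3, so atomic radius increases right to left.
So from smallest to largest: S < Si < Al < Mg < Na.

S < Si < Al < Mg < Na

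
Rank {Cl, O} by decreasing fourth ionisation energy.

O > Cl

Consider each +3 ion: Cl³⁺ still has 4 valence electrons; O³⁺ still has 3 valence electrons.
All are still removing valence electrons, so compare the +3 ions as you would atoms: IE_4 generally rises across a period (higher Z_eff) and falls down a group (larger shell), subject to the usual subshell exceptions.
Valence configurations: Cl³⁺ [Ne]3s²3p², O³⁺ [He]2s²2p¹.
Approximate IE_4 values (kJ/mol): Cl 5159, O 7469.
So the fourth ionization energies run Cl < O.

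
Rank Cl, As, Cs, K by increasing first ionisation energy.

Cl is in period 3, group 17; K is in period 4, group 1; As is in period 4, group 15; Cs is in period 6, group 1.
IE₁ increases left→right with effective nuclear charge and decreases top→bottom as the valence shell moves farther out.
Here both period and group differ, so the two effects have to be weighed against each other.
K > Cs: K sits above Cs in group 1, so the down-group effect alone puts K higher.
As > K: both are in period 4; the period trend gives As the larger value.
Cl > As: both effects reinforce here, so Cl is clearly the higher of the two.
For reference (kJ/mol): Cl 1251, K 419, As 947, Cs 376.
So from lowest to highest: Cs < K < As < Cl.

Cs, K, As, Cl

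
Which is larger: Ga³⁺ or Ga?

Ga

Forming Ga³⁺ removes 3 electrons from Ga. Fewer electrons for the same nuclear charge means less shielding and a higher Z_eff on the remaining electrons, and for main-group metals the entire outer shell is lost.
A cation is smaller than its parent atom: Ga³⁺ < Ga.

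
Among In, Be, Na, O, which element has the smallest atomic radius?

Be is in period 2, group 2; O is in period 2, group 16; Na is in period 3, group 1; In is in period 5, group 13.
Moving right in a period, electrons are added to the same shell under a stronger nuclear pull, so atoms get smaller; moving down, a new shell is opened and atoms get larger.
Here both period and group differ, so the two effects have to be weighed against each other.
Be > O: both are in period 2; the period trend gives Be the larger value.
In > Be: period and group pull opposite ways; the down-group shift dominates (142 vs 102 pm).
Na > In: the two effects oppose for this pair; the across-period effect wins (155 vs 142 pm).
Approximate values (pm): Be 102, O 63, Na 155, In 142.
The smallest atomic radius among these belongs to O.

O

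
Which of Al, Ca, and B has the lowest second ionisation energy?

Ca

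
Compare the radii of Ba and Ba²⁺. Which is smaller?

Ba²⁺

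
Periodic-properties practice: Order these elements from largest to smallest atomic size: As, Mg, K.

Mg is in period 3, group 2; K is in period 4, group 1; As is in period 4, group 15.
Moving right in a period, electrons are added to the same shell under a stronger nuclear pull, so atoms get smaller; moving down, a new shell is opened and atoms get larger.
Here both period and group differ, so the two effects have to be weighed against each other.
Mg > As: the two effects oppose for this pair; the across-period effect wins (139 vs 121 pm).
K > Mg: relative to Mg, both the across-period and down-group shifts push K's atomic radius up.
For reference (pm): Mg 139, K 196, As 121.
So from largest to smallest: K > Mg > As.

K > Mg > As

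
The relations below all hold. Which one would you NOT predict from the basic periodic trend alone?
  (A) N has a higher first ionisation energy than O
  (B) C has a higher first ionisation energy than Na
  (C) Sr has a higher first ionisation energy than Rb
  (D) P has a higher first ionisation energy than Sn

The general trend: first ionisation energy increases across a period and decreases down a group.
(A) N (period 2, group 15) vs O (period 2, group 16): the stated order contradicts the simple trend.
(B) C (period 2, group 14) vs Na (period 3, group 1): the stated order agrees with the simple trend.
(C) Sr (period 5, group 2) vs Rb (period 5, group 1): the stated order agrees with the simple trend.
(D) P (period 3, group 15) vs Sn (period 5, group 14): the stated order agrees with the simple trend.
The exception is (A): pairing an electron in O's 2p⁴ costs repulsion energy, so O ionizes more easily than half-filled N (2p³).

(A)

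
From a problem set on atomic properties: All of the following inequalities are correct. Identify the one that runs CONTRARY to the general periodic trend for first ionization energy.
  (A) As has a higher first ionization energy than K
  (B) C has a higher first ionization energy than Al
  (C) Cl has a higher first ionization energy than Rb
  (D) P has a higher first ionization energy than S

(D)

The general trend: first ionization energy increases across a period and decreases down a group.
(A) As (period 4, group 15) vs K (period 4, group 1): the stated order agrees with the simple trend.
(B) C (period 2, group 14) vs Al (period 3, group 13): the stated order agrees with the simple trend.
(C) Cl (period 3, group 17) vs Rb (period 5, group 1): the stated order agrees with the simple trend.
(D) P (period 3, group 15) vs S (period 3, group 16): the stated order contradicts the simple trend.
The exception is (D): S (3p⁴) ionizes more easily than half-filled P (3p³) because the paired 3p electron in S is pushed out by e⁻–e⁻ repulsion.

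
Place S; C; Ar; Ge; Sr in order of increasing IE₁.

C is in period 2, group 14; S is in period 3, group 16; Ar is in period 3, group 18; Ge is in period 4, group 14; Sr is in period 5, group 2.
Removing the outermost electron gets harder across a period and easier down a group.
Neither a single period nor a single group — weigh both effects.
Ge > Sr: relative to Sr, both the across-period and down-group shifts push Ge's first ionization energy up.
S > Ge: both effects reinforce here, so S is clearly the higher of the two.
C > S: the two effects oppose for this pair; the down-group effect wins (1086 vs 1000 kJ/mol).
Ar > C: the two effects oppose for this pair; the across-period effect wins (1521 vs 1086 kJ/mol).
For reference (kJ/mol): C 1086, S 1000, Ar 1521, Ge 762, Sr 550.
So from lowest to highest: Sr < Ge < S < C < Ar.

Sr < Ge < S < C < Ar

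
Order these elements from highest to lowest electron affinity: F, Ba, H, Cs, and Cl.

Cl, F, H, Cs, Ba

H is in period 1, group 1; F is in period 2, group 17; Cl is in period 3, group 17; Cs is in period 6, group 1; Ba is in period 6, group 2.
Adding an electron releases more energy for atoms nearer the top right (short of the noble gases).
These span different periods and groups, so the two trends combine.
Cs > Ba: this pair runs against the simple trend — see the exception note.
H > Cs: they share group 1; the group trend gives H the larger value.
F > H: period and group pull opposite ways; the across-period shift dominates (328 vs 73 kJ/mol).
Cl > F: this pair runs against the simple trend — see the exception note.
Note the exception: Cs has a higher electron affinity than Ba, contrary to the simple trend — adding an electron to Ba (ns²) has to open a new, higher-energy np subshell, which is unfavourable.
Note the exception: Cl has a higher electron affinity than F, contrary to the simple trend — F's small 2p subshell makes the incoming electron feel strong e⁻–e⁻ repulsion, so Cl actually releases more energy on gaining an electron.
For reference (kJ/mol): H 73, F 328, Cl 349, Cs 46, Ba 14.
So from highest to lowest: Cl > F > H > Cs > Ba.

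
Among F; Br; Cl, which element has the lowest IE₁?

Br

F is in period 2, group 17; Cl is in period 3, group 17; Br is in period 4, group 17.
Across a period the outer electron is held more tightly (higher IE₁); down a group it sits in a higher shell, more shielded, and comes off more easily.
All are in group 17, so first ionization energy increases up the group.
The lowest IE₁ among these belongs to Br.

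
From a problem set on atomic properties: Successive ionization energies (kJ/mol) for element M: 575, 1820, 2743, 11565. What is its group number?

Group 13

Look for the largest jump between consecutive ionization energies: IE4/IE3 ≈ 4.2, far larger than any earlier ratio.
That jump marks the point where a core electron is being removed. So the atom has 3 valence electrons.
A main-group element with 3 valence electrons is in group 13.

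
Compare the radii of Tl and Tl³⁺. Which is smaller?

Forming Tl³⁺ removes 3 electrons from Tl. Fewer electrons for the same nuclear charge means less shielding and a higher Z_eff on the remaining electrons, and for main-group metals the entire outer shell is lost.
A cation is smaller than its parent atom: Tl³⁺ < Tl.

Tl³⁺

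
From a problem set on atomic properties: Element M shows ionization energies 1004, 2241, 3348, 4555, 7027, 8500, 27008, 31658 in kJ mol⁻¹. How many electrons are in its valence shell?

Look for the largest jump between consecutive ionization energies: IE7/IE6 ≈ 3.2, far larger than any earlier ratio.
That jump marks the point where a core electron is being removed. So the atom has 6 valence electrons.

6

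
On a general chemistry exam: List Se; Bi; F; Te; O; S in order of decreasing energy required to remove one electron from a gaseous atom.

O is in period 2, group 16; F is in period 2, group 17; S is in period 3, group 16; Se is in period 4, group 16; Te is in period 5, group 16; Bi is in period 6, group 15.
Removing the outermost electron gets harder across a period and easier down a group.
Neither a single period nor a single group — weigh both effects.
Te > Bi: both effects reinforce here, so Te is clearly the higher of the two.
Se > Te: they share group 16; the group trend gives Se the larger value.
S > Se: S sits above Se in group 16, so the down-group effect alone puts S higher.
O > S: O sits above S in group 16, so the down-group effect alone puts O higher.
F > O: both are in period 2; the period trend gives F the larger value.
Approximate values (kJ/mol): O 1314, F 1681, S 1000, Se 941, Te 869, Bi 703.
So from highest to lowest: F > O > S > Se > Te > Bi.

F, O, S, Se, Te, Bi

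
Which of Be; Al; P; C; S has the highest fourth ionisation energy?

IE_4 is the cost of taking one more electron from the +3 cation: Be³⁺ is already 1 electron into the core; Al³⁺ is the bare [Ne] core; P³⁺ still has 2 valence electrons; C³⁺ still has 1 valence electron; S³⁺ still has 3 valence electrons.
Core electrons are held far more tightly than valence electrons, so Al and Be top the IE_4 order.
Valence configurations: P³⁺ [Ne]3s², C³⁺ [He]2s¹, S³⁺ [Ne]3s²3p¹.
S³⁺ loses a lone 3p electron whereas P³⁺ must break into a filled 3s² pair, so IE_4(P) > IE_4(S) even though S has the higher nuclear charge.
Tabulated IE_4 (kJ/mol): Be 21007, Al 11577, P 4964, C 6223, S 4556.
So the fourth ionization energies run S < P < C < Al < Be.

Be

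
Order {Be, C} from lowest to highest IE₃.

C < Be

Consider each +2 ion: Be²⁺ is the bare [He] core; C²⁺ still has 2 valence electrons.
Breaking into a closed-shell core is much more expensive than removing a leftover valence electron — Be has the largest IE_3 here.
Approximate IE_3 values (kJ/mol): Be 14849, C 4620.
Putting it together, IE_3: C < Be.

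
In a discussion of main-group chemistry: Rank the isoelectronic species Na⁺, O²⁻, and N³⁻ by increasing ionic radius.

All of these have 10 electrons, so size is governed by nuclear charge alone: the more protons, the stronger the pull on the same electron cloud, and the smaller the ion.
Nuclear charges: Na⁺ (Z=11), O²⁻ (Z=8), N³⁻ (Z=7).
Smallest to largest: Na⁺ < O²⁻ < N³⁻.

Na⁺, O²⁻, N³⁻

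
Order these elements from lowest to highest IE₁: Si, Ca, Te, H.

H is in period 1, group 1; Si is in period 3, group 14; Ca is in period 4, group 2; Te is in period 5, group 16.
Removing the outermost electron gets harder across a period and easier down a group.
Neither a single period nor a single group — weigh both effects.
Si > Ca: relative to Ca, both the across-period and down-group shifts push Si's first ionization energy up.
Te > Si: period and group pull opposite ways; the across-period shift dominates (869 vs 786 kJ/mol).
H > Te: the two effects oppose for this pair; the down-group effect wins (1312 vs 869 kJ/mol).
For reference (kJ/mol): H 1312, Si 786, Ca 590, Te 869.
So from lowest to highest: Ca < Si < Te < H.

Ca, Si, Te, H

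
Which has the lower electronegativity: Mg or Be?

Electronegativity increases across a period and decreases down a group, tracking effective nuclear charge and atomic size.
All are in group 2, so electronegativity increases up the group.
So Mg has the lower electronegativity (Mg < Be).

Mg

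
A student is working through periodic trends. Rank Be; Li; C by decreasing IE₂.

After 1 electron has been removed, what remains? Be⁺ still has 1 valence electron; Li⁺ is the bare [He] core; C⁺ still has 3 valence electrons.
Breaking into a closed-shell core is much more expensive than removing a leftover valence electron — Li has the largest IE_2 here.
Valence configurations: Be⁺ [He]2s¹, C⁺ [He]2s²2p¹.
The numbers (kJ/mol): Be 1757, Li 7298, C 2353.
Putting it together, IE_2: Be < C < Li.

Li > C > Be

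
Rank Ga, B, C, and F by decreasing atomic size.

Radius decreases left→right (rising Z_eff, same n) and increases top→bottom (higher n).
Here both period and group differ, so the two effects have to be weighed against each other.
C > F: both are in period 2; the period trend gives C the larger value.
B > C: both are in period 2; the period trend gives B the larger value.
Ga > B: Ga sits below B in group 13, so the down-group effect alone puts Ga larger.
Approximate values (pm): B 85, C 75, F 64, Ga 124.
So from largest to smallest: Ga > B > C > F.

Ga > B > C > F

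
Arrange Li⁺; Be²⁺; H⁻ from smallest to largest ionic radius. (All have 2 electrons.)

All of these have 2 electrons, so size is governed by nuclear charge alone: the more protons, the stronger the pull on the same electron cloud, and the smaller the ion.
Nuclear charges: Be²⁺ (Z=4), Li⁺ (Z=3), H⁻ (Z=1).
Smallest to largest: Be²⁺ < Li⁺ < H⁻.

Be²⁺ < Li⁺ < H⁻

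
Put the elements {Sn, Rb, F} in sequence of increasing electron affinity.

Rb < Sn < F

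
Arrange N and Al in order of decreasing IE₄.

Al > N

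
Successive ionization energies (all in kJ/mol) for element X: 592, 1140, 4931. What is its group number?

Group 2

Look for the largest jump between consecutive ionization energies: IE3/IE2 ≈ 4.3, far larger than any earlier ratio.
That jump marks the point where a core electron is being removed. So the atom has 2 valence electrons.
A main-group element with 2 valence electrons is in group 2.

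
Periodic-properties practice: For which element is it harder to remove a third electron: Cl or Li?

Li

IE_3 is the cost of taking one more electron from the +2 cation: Cl²⁺ still has 5 valence electrons; Li²⁺ is already 1 electron into the core.
Core electrons are held far more tightly than valence electrons, so Li tops the IE_3 order.
Tabulated IE_3 (kJ/mol): Cl 3822, Li 11815.
So the third ionization energies run Cl < Li.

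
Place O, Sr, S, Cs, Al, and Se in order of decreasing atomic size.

Cs > Sr > Al > Se > S > O

O is in period 2, group 16; Al is in period 3, group 13; S is in period 3, group 16; Se is in period 4, group 16; Sr is in period 5, group 2; Cs is in period 6, group 1.
Across a period the added protons contract the valence shell; down a group each new principal shell makes the atom larger.
Here both period and group differ, so the two effects have to be weighed against each other.
S > O: S sits below O in group 16, so the down-group effect alone puts S larger.
Se > S: they share group 16; the group trend gives Se the larger value.
Al > Se: the two effects oppose for this pair; the across-period effect wins (126 vs 116 pm).
Sr > Al: both effects reinforce here, so Sr is clearly the larger of the two.
Cs > Sr: relative to Sr, both the across-period and down-group shifts push Cs's atomic radius up.
Tabulated atomic radius (pm): O 63, Al 126, S 103, Se 116, Sr 185, Cs 232.
So from largest to smallest: Cs > Sr > Al > Se > S > O.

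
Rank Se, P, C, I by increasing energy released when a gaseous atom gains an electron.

C is in period 2, group 14; P is in period 3, group 15; Se is in period 4, group 16; I is in period 5, group 17.
Adding an electron releases more energy for atoms nearer the top right (short of the noble gases).
These sit on a diagonal, where the across-period and down-group effects partly cancel.
C > P: period and group pull opposite ways; the down-group shift dominates (122 vs 72 kJ/mol).
Se > C: period and group pull opposite ways; the across-period shift dominates (195 vs 122 kJ/mol).
I > Se: the two effects oppose for this pair; the across-period effect wins (295 vs 195 kJ/mol).
For reference (kJ/mol): C 122, P 72, Se 195, I 295.
So from lowest to highest: P < C < Se < I.

P < C < Se < I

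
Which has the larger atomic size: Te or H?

Te

H is in period 1, group 1; Te is in period 5, group 16.
Radius decreases left→right (rising Z_eff, same n) and increases top→bottom (higher n).
Neither a single period nor a single group — weigh both effects.
Te > H: period and group pull opposite ways; the down-group shift dominates (136 vs 32 pm).
Approximate values (pm): H 32, Te 136.
So Te has the larger atomic size (Te > H).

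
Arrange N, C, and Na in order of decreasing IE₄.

Na > N > C

IE_4 is the cost of taking one more electron from the +3 cation: N³⁺ still has 2 valence electrons; C³⁺ still has 1 valence electron; Na³⁺ is already 2 electrons into the core.
Pulling an electron out of a noble-gas core costs far more than removing a remaining valence electron, so Na sits at the high end of IE_4.
Valence configurations: N³⁺ [He]2s², C³⁺ [He]2s¹.
Approximate IE_4 values (kJ/mol): N 7475, C 6223, Na 9543.
Overall IE_4 order: C < N < Na.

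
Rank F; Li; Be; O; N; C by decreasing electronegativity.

F, O, N, C, Be, Li

Li is in period 2, group 1; Be is in period 2, group 2; C is in period 2, group 14; N is in period 2, group 15; O is in period 2, group 16; F is in period 2, group 17.
Electronegativity increases across a period and decreases down a group, tracking effective nuclear charge and atomic size.
All lie in period 2, so electronegativity increases left to right.
So from highest to lowest: F > O > N > C > Be > Li.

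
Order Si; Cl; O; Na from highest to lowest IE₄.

Na > O > Cl > Si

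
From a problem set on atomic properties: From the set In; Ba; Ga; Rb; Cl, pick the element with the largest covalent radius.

Cl is in period 3, group 17; Ga is in period 4, group 13; Rb is in period 5, group 1; In is in period 5, group 13; Ba is in period 6, group 2.
Moving right in a period, electrons are added to the same shell under a stronger nuclear pull, so atoms get smaller; moving down, a new shell is opened and atoms get larger.
Neither a single period nor a single group — weigh both effects.
Ga > Cl: relative to Cl, both the across-period and down-group shifts push Ga's atomic radius up.
In > Ga: In sits below Ga in group 13, so the down-group effect alone puts In larger.
Ba > In: relative to In, both the across-period and down-group shifts push Ba's atomic radius up.
Rb > Ba: period and group pull opposite ways; the across-period shift dominates (210 vs 196 pm).
For reference (pm): Cl 99, Ga 124, Rb 210, In 142, Ba 196.
The largest covalent radius among these belongs to Rb.

Rb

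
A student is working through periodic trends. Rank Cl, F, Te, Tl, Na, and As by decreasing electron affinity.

Cl, F, Te, As, Na, Tl

F is in period 2, group 17; Na is in period 3, group 1; Cl is in period 3, group 17; As is in period 4, group 15; Te is in period 5, group 16; Tl is in period 6, group 13.
Atoms with high Z_eff and room in the valence shell (especially the halogens) have the most exothermic electron affinities.
These span different periods and groups, so the two trends combine.
Na > Tl: the two effects oppose for this pair; the down-group effect wins (53 vs 19 kJ/mol).
As > Na: the two effects oppose for this pair; the across-period effect wins (78 vs 53 kJ/mol).
Te > As: the two effects oppose for this pair; the across-period effect wins (190 vs 78 kJ/mol).
F > Te: both effects reinforce here, so F is clearly the higher of the two.
Cl > F: this pair runs against the simple trend — see the exception note.
Note the exception: Cl has a higher electron affinity than F, contrary to the simple trend — F's small 2p subshell makes the incoming electron feel strong e⁻–e⁻ repulsion, so Cl actually releases more energy on gaining an electron.
Tabulated electron affinity (kJ/mol): F 328, Na 53, Cl 349, As 78, Te 190, Tl 19.
So from highest to lowest: Cl > F > Te > As > Na > Tl.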